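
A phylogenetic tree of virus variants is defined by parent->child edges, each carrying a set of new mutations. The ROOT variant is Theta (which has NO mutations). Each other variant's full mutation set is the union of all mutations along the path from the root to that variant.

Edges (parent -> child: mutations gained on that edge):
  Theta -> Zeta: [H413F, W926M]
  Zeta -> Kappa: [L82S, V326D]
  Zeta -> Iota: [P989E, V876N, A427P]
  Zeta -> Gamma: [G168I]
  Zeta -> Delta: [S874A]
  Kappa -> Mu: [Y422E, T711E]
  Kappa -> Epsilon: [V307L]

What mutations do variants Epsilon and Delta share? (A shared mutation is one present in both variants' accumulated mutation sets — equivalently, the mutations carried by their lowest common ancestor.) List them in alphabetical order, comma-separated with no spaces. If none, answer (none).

Accumulating mutations along path to Epsilon:
  At Theta: gained [] -> total []
  At Zeta: gained ['H413F', 'W926M'] -> total ['H413F', 'W926M']
  At Kappa: gained ['L82S', 'V326D'] -> total ['H413F', 'L82S', 'V326D', 'W926M']
  At Epsilon: gained ['V307L'] -> total ['H413F', 'L82S', 'V307L', 'V326D', 'W926M']
Mutations(Epsilon) = ['H413F', 'L82S', 'V307L', 'V326D', 'W926M']
Accumulating mutations along path to Delta:
  At Theta: gained [] -> total []
  At Zeta: gained ['H413F', 'W926M'] -> total ['H413F', 'W926M']
  At Delta: gained ['S874A'] -> total ['H413F', 'S874A', 'W926M']
Mutations(Delta) = ['H413F', 'S874A', 'W926M']
Intersection: ['H413F', 'L82S', 'V307L', 'V326D', 'W926M'] ∩ ['H413F', 'S874A', 'W926M'] = ['H413F', 'W926M']

Answer: H413F,W926M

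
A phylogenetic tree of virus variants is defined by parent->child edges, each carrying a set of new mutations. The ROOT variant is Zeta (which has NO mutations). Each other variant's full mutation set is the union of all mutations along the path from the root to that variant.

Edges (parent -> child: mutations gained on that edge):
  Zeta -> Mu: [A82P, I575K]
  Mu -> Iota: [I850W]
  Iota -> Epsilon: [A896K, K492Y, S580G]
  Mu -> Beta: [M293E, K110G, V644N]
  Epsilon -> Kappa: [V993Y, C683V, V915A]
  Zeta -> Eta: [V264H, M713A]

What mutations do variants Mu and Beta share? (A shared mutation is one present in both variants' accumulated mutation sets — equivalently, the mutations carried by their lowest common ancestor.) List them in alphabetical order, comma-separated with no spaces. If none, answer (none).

Accumulating mutations along path to Mu:
  At Zeta: gained [] -> total []
  At Mu: gained ['A82P', 'I575K'] -> total ['A82P', 'I575K']
Mutations(Mu) = ['A82P', 'I575K']
Accumulating mutations along path to Beta:
  At Zeta: gained [] -> total []
  At Mu: gained ['A82P', 'I575K'] -> total ['A82P', 'I575K']
  At Beta: gained ['M293E', 'K110G', 'V644N'] -> total ['A82P', 'I575K', 'K110G', 'M293E', 'V644N']
Mutations(Beta) = ['A82P', 'I575K', 'K110G', 'M293E', 'V644N']
Intersection: ['A82P', 'I575K'] ∩ ['A82P', 'I575K', 'K110G', 'M293E', 'V644N'] = ['A82P', 'I575K']

Answer: A82P,I575K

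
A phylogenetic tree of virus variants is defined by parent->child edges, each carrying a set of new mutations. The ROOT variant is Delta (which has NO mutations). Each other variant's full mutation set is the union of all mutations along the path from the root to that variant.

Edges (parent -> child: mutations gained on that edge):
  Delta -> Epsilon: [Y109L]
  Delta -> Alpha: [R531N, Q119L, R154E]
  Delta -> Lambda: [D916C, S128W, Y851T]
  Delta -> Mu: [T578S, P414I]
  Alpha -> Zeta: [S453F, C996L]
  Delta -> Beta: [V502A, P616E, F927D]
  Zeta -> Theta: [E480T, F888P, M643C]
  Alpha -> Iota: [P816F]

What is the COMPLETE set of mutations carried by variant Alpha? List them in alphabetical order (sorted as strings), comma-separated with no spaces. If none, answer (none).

At Delta: gained [] -> total []
At Alpha: gained ['R531N', 'Q119L', 'R154E'] -> total ['Q119L', 'R154E', 'R531N']

Answer: Q119L,R154E,R531N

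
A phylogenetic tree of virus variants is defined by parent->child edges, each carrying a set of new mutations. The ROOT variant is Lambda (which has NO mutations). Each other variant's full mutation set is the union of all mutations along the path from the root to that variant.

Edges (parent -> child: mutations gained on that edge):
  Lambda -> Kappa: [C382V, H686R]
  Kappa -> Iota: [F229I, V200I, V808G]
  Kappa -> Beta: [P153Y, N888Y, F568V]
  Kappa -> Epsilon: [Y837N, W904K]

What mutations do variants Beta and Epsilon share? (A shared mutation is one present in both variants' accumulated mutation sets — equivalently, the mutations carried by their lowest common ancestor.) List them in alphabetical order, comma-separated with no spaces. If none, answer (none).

Accumulating mutations along path to Beta:
  At Lambda: gained [] -> total []
  At Kappa: gained ['C382V', 'H686R'] -> total ['C382V', 'H686R']
  At Beta: gained ['P153Y', 'N888Y', 'F568V'] -> total ['C382V', 'F568V', 'H686R', 'N888Y', 'P153Y']
Mutations(Beta) = ['C382V', 'F568V', 'H686R', 'N888Y', 'P153Y']
Accumulating mutations along path to Epsilon:
  At Lambda: gained [] -> total []
  At Kappa: gained ['C382V', 'H686R'] -> total ['C382V', 'H686R']
  At Epsilon: gained ['Y837N', 'W904K'] -> total ['C382V', 'H686R', 'W904K', 'Y837N']
Mutations(Epsilon) = ['C382V', 'H686R', 'W904K', 'Y837N']
Intersection: ['C382V', 'F568V', 'H686R', 'N888Y', 'P153Y'] ∩ ['C382V', 'H686R', 'W904K', 'Y837N'] = ['C382V', 'H686R']

Answer: C382V,H686R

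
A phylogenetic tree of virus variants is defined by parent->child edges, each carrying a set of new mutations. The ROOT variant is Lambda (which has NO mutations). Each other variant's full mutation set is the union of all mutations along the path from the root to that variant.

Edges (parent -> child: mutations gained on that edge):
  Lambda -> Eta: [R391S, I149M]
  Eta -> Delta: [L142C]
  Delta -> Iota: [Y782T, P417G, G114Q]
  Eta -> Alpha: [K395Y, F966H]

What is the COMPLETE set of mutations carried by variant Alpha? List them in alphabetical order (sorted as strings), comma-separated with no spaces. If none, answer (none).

Answer: F966H,I149M,K395Y,R391S

Derivation:
At Lambda: gained [] -> total []
At Eta: gained ['R391S', 'I149M'] -> total ['I149M', 'R391S']
At Alpha: gained ['K395Y', 'F966H'] -> total ['F966H', 'I149M', 'K395Y', 'R391S']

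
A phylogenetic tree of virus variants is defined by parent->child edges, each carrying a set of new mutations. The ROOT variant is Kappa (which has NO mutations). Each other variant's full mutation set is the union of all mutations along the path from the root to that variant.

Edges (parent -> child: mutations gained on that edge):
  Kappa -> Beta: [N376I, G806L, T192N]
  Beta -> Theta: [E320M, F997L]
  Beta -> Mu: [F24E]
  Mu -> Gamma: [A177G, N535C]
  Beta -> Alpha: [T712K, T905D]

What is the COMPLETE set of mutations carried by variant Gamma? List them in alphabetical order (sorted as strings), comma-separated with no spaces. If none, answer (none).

Answer: A177G,F24E,G806L,N376I,N535C,T192N

Derivation:
At Kappa: gained [] -> total []
At Beta: gained ['N376I', 'G806L', 'T192N'] -> total ['G806L', 'N376I', 'T192N']
At Mu: gained ['F24E'] -> total ['F24E', 'G806L', 'N376I', 'T192N']
At Gamma: gained ['A177G', 'N535C'] -> total ['A177G', 'F24E', 'G806L', 'N376I', 'N535C', 'T192N']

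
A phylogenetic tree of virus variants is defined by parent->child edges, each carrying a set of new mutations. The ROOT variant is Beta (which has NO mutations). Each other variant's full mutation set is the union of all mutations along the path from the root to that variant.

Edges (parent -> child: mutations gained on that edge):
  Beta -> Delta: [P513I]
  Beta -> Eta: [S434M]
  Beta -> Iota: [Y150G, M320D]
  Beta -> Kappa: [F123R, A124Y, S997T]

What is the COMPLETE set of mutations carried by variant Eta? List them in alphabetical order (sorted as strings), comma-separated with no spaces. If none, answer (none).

At Beta: gained [] -> total []
At Eta: gained ['S434M'] -> total ['S434M']

Answer: S434M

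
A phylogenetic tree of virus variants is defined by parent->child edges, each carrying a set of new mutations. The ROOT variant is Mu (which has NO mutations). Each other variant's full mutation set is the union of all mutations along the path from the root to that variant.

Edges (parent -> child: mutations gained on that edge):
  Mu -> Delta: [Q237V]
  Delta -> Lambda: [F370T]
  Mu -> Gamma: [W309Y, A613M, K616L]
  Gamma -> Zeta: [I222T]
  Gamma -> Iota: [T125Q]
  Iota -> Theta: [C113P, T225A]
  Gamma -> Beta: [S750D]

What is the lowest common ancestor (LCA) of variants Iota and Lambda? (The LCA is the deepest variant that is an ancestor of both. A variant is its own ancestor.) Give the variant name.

Path from root to Iota: Mu -> Gamma -> Iota
  ancestors of Iota: {Mu, Gamma, Iota}
Path from root to Lambda: Mu -> Delta -> Lambda
  ancestors of Lambda: {Mu, Delta, Lambda}
Common ancestors: {Mu}
Walk up from Lambda: Lambda (not in ancestors of Iota), Delta (not in ancestors of Iota), Mu (in ancestors of Iota)
Deepest common ancestor (LCA) = Mu

Answer: Mu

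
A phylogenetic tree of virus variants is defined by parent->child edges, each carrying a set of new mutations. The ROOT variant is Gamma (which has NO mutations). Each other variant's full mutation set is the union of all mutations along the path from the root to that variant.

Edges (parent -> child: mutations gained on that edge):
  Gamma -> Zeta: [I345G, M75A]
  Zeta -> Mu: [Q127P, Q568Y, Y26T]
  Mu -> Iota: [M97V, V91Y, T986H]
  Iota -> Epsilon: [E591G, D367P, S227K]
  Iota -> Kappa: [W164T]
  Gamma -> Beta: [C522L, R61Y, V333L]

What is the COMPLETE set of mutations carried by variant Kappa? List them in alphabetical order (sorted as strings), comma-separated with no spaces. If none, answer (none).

At Gamma: gained [] -> total []
At Zeta: gained ['I345G', 'M75A'] -> total ['I345G', 'M75A']
At Mu: gained ['Q127P', 'Q568Y', 'Y26T'] -> total ['I345G', 'M75A', 'Q127P', 'Q568Y', 'Y26T']
At Iota: gained ['M97V', 'V91Y', 'T986H'] -> total ['I345G', 'M75A', 'M97V', 'Q127P', 'Q568Y', 'T986H', 'V91Y', 'Y26T']
At Kappa: gained ['W164T'] -> total ['I345G', 'M75A', 'M97V', 'Q127P', 'Q568Y', 'T986H', 'V91Y', 'W164T', 'Y26T']

Answer: I345G,M75A,M97V,Q127P,Q568Y,T986H,V91Y,W164T,Y26T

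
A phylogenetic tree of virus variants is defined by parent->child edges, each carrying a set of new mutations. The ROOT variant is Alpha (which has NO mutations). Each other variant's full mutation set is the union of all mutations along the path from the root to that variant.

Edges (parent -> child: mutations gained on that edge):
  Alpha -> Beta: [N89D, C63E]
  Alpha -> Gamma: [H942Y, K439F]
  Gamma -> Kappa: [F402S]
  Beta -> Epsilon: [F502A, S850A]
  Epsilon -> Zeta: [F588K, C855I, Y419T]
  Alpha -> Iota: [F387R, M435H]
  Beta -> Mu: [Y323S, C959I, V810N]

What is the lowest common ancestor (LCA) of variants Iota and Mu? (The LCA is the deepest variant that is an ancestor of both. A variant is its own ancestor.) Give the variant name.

Answer: Alpha

Derivation:
Path from root to Iota: Alpha -> Iota
  ancestors of Iota: {Alpha, Iota}
Path from root to Mu: Alpha -> Beta -> Mu
  ancestors of Mu: {Alpha, Beta, Mu}
Common ancestors: {Alpha}
Walk up from Mu: Mu (not in ancestors of Iota), Beta (not in ancestors of Iota), Alpha (in ancestors of Iota)
Deepest common ancestor (LCA) = Alpha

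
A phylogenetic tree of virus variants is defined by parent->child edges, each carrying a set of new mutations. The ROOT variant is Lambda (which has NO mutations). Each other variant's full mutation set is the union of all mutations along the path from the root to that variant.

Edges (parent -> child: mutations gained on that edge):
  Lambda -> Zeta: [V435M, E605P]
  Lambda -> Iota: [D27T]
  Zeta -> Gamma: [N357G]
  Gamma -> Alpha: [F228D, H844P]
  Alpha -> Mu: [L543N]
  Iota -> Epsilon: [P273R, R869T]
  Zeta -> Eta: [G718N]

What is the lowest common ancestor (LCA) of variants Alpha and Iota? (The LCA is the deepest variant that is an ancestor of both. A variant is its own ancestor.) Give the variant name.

Answer: Lambda

Derivation:
Path from root to Alpha: Lambda -> Zeta -> Gamma -> Alpha
  ancestors of Alpha: {Lambda, Zeta, Gamma, Alpha}
Path from root to Iota: Lambda -> Iota
  ancestors of Iota: {Lambda, Iota}
Common ancestors: {Lambda}
Walk up from Iota: Iota (not in ancestors of Alpha), Lambda (in ancestors of Alpha)
Deepest common ancestor (LCA) = Lambda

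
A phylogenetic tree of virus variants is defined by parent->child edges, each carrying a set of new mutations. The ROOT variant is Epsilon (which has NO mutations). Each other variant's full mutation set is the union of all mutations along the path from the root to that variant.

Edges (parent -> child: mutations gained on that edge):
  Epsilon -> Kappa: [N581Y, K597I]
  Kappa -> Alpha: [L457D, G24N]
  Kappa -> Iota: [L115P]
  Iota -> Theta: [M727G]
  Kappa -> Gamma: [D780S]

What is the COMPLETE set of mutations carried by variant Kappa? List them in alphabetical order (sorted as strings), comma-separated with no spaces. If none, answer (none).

Answer: K597I,N581Y

Derivation:
At Epsilon: gained [] -> total []
At Kappa: gained ['N581Y', 'K597I'] -> total ['K597I', 'N581Y']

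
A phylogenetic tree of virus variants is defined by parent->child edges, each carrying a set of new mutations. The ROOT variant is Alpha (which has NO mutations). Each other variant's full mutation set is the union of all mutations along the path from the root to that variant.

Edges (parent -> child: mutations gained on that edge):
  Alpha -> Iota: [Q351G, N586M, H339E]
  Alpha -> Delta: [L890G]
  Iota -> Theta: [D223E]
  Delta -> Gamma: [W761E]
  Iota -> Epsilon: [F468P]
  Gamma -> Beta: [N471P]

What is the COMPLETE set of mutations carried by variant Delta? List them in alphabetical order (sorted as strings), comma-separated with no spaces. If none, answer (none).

At Alpha: gained [] -> total []
At Delta: gained ['L890G'] -> total ['L890G']

Answer: L890G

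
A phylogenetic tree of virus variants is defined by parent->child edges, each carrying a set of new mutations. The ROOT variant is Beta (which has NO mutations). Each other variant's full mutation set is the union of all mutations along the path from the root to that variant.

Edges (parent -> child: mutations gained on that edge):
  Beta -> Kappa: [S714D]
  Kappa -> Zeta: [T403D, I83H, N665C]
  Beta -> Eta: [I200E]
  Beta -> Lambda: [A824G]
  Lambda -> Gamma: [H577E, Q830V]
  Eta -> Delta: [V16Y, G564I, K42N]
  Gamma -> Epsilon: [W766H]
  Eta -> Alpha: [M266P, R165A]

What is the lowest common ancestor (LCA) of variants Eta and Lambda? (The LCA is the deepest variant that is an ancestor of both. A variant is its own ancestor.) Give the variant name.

Path from root to Eta: Beta -> Eta
  ancestors of Eta: {Beta, Eta}
Path from root to Lambda: Beta -> Lambda
  ancestors of Lambda: {Beta, Lambda}
Common ancestors: {Beta}
Walk up from Lambda: Lambda (not in ancestors of Eta), Beta (in ancestors of Eta)
Deepest common ancestor (LCA) = Beta

Answer: Beta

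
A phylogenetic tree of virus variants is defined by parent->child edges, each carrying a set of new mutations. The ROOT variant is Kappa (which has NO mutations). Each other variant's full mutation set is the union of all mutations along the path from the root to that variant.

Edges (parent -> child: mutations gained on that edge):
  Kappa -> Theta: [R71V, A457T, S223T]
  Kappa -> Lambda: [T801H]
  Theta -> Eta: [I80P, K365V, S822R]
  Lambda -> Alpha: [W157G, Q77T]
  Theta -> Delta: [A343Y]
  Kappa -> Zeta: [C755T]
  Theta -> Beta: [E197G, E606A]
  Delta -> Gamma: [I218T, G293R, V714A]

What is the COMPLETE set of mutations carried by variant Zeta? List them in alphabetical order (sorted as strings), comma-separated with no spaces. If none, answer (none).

At Kappa: gained [] -> total []
At Zeta: gained ['C755T'] -> total ['C755T']

Answer: C755T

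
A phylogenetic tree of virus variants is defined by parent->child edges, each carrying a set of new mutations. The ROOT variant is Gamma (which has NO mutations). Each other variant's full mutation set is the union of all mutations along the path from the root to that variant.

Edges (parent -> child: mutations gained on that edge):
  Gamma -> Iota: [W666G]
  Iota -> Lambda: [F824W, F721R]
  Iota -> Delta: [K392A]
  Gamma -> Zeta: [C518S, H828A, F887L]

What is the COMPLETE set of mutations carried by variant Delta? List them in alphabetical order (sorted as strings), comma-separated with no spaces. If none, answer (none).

Answer: K392A,W666G

Derivation:
At Gamma: gained [] -> total []
At Iota: gained ['W666G'] -> total ['W666G']
At Delta: gained ['K392A'] -> total ['K392A', 'W666G']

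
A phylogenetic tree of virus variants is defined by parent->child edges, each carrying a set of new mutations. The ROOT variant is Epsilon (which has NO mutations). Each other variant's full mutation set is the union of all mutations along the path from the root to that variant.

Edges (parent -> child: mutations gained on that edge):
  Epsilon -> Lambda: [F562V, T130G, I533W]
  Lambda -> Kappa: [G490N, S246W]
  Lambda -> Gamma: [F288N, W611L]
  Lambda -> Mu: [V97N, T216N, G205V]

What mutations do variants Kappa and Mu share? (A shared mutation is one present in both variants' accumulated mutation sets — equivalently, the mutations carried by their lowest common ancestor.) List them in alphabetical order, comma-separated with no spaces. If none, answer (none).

Answer: F562V,I533W,T130G

Derivation:
Accumulating mutations along path to Kappa:
  At Epsilon: gained [] -> total []
  At Lambda: gained ['F562V', 'T130G', 'I533W'] -> total ['F562V', 'I533W', 'T130G']
  At Kappa: gained ['G490N', 'S246W'] -> total ['F562V', 'G490N', 'I533W', 'S246W', 'T130G']
Mutations(Kappa) = ['F562V', 'G490N', 'I533W', 'S246W', 'T130G']
Accumulating mutations along path to Mu:
  At Epsilon: gained [] -> total []
  At Lambda: gained ['F562V', 'T130G', 'I533W'] -> total ['F562V', 'I533W', 'T130G']
  At Mu: gained ['V97N', 'T216N', 'G205V'] -> total ['F562V', 'G205V', 'I533W', 'T130G', 'T216N', 'V97N']
Mutations(Mu) = ['F562V', 'G205V', 'I533W', 'T130G', 'T216N', 'V97N']
Intersection: ['F562V', 'G490N', 'I533W', 'S246W', 'T130G'] ∩ ['F562V', 'G205V', 'I533W', 'T130G', 'T216N', 'V97N'] = ['F562V', 'I533W', 'T130G']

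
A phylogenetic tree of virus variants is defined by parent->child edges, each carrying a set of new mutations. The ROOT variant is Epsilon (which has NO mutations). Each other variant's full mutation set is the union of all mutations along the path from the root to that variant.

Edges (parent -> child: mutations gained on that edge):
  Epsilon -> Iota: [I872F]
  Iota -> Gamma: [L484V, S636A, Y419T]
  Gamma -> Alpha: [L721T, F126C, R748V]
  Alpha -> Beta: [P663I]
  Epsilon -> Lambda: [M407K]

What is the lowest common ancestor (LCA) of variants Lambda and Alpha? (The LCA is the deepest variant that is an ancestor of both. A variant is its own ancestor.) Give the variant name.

Path from root to Lambda: Epsilon -> Lambda
  ancestors of Lambda: {Epsilon, Lambda}
Path from root to Alpha: Epsilon -> Iota -> Gamma -> Alpha
  ancestors of Alpha: {Epsilon, Iota, Gamma, Alpha}
Common ancestors: {Epsilon}
Walk up from Alpha: Alpha (not in ancestors of Lambda), Gamma (not in ancestors of Lambda), Iota (not in ancestors of Lambda), Epsilon (in ancestors of Lambda)
Deepest common ancestor (LCA) = Epsilon

Answer: Epsilon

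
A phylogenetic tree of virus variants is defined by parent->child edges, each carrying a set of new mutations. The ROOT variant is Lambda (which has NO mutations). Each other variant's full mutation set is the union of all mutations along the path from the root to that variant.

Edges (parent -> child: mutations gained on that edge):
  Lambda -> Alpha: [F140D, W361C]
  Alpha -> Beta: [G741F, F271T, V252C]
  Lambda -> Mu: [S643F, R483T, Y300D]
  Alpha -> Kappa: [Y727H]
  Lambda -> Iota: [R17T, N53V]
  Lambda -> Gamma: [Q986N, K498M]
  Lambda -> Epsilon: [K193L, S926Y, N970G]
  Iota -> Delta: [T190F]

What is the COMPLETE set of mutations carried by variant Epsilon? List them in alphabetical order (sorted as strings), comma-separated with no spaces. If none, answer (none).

At Lambda: gained [] -> total []
At Epsilon: gained ['K193L', 'S926Y', 'N970G'] -> total ['K193L', 'N970G', 'S926Y']

Answer: K193L,N970G,S926Y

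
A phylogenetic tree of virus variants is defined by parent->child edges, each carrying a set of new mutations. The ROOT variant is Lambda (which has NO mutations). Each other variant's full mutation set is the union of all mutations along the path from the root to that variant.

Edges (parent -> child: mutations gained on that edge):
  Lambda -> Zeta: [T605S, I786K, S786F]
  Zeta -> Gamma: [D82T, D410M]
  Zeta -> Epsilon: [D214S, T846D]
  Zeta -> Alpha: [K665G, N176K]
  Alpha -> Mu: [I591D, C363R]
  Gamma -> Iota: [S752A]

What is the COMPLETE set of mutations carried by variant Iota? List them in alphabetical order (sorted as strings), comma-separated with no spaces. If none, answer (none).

Answer: D410M,D82T,I786K,S752A,S786F,T605S

Derivation:
At Lambda: gained [] -> total []
At Zeta: gained ['T605S', 'I786K', 'S786F'] -> total ['I786K', 'S786F', 'T605S']
At Gamma: gained ['D82T', 'D410M'] -> total ['D410M', 'D82T', 'I786K', 'S786F', 'T605S']
At Iota: gained ['S752A'] -> total ['D410M', 'D82T', 'I786K', 'S752A', 'S786F', 'T605S']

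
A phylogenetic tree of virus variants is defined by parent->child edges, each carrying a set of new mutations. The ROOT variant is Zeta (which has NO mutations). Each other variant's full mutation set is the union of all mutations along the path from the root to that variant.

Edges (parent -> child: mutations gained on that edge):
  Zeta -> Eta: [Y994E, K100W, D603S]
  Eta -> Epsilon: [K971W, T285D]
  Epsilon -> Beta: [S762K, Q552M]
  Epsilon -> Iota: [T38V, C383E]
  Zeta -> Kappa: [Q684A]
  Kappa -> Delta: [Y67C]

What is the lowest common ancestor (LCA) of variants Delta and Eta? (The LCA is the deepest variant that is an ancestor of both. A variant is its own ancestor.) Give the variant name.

Path from root to Delta: Zeta -> Kappa -> Delta
  ancestors of Delta: {Zeta, Kappa, Delta}
Path from root to Eta: Zeta -> Eta
  ancestors of Eta: {Zeta, Eta}
Common ancestors: {Zeta}
Walk up from Eta: Eta (not in ancestors of Delta), Zeta (in ancestors of Delta)
Deepest common ancestor (LCA) = Zeta

Answer: Zeta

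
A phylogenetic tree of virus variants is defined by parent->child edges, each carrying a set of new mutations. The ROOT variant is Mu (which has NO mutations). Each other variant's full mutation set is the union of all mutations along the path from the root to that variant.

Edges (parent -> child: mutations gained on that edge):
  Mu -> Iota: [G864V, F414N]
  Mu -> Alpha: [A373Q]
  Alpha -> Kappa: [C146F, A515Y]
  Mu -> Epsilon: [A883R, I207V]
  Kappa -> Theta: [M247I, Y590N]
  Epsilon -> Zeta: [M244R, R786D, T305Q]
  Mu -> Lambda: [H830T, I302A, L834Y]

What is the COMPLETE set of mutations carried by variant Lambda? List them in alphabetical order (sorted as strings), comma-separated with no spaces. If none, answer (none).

Answer: H830T,I302A,L834Y

Derivation:
At Mu: gained [] -> total []
At Lambda: gained ['H830T', 'I302A', 'L834Y'] -> total ['H830T', 'I302A', 'L834Y']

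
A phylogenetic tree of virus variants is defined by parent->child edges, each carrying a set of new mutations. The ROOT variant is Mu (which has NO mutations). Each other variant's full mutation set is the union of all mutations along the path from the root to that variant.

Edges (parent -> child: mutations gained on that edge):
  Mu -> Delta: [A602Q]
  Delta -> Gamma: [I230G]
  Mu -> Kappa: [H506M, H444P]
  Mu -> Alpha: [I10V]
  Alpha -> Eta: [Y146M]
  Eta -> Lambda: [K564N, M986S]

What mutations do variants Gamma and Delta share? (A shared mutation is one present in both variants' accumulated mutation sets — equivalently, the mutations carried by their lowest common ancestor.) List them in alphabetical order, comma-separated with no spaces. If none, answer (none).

Accumulating mutations along path to Gamma:
  At Mu: gained [] -> total []
  At Delta: gained ['A602Q'] -> total ['A602Q']
  At Gamma: gained ['I230G'] -> total ['A602Q', 'I230G']
Mutations(Gamma) = ['A602Q', 'I230G']
Accumulating mutations along path to Delta:
  At Mu: gained [] -> total []
  At Delta: gained ['A602Q'] -> total ['A602Q']
Mutations(Delta) = ['A602Q']
Intersection: ['A602Q', 'I230G'] ∩ ['A602Q'] = ['A602Q']

Answer: A602Q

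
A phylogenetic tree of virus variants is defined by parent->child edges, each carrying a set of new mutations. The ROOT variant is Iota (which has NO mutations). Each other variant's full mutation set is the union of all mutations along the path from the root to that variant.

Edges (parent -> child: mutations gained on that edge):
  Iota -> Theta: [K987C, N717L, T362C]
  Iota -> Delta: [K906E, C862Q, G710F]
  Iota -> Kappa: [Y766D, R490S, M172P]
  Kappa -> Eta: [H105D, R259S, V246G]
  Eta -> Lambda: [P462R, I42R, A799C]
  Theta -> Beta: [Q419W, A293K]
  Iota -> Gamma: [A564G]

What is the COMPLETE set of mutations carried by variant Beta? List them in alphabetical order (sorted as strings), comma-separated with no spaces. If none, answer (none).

At Iota: gained [] -> total []
At Theta: gained ['K987C', 'N717L', 'T362C'] -> total ['K987C', 'N717L', 'T362C']
At Beta: gained ['Q419W', 'A293K'] -> total ['A293K', 'K987C', 'N717L', 'Q419W', 'T362C']

Answer: A293K,K987C,N717L,Q419W,T362C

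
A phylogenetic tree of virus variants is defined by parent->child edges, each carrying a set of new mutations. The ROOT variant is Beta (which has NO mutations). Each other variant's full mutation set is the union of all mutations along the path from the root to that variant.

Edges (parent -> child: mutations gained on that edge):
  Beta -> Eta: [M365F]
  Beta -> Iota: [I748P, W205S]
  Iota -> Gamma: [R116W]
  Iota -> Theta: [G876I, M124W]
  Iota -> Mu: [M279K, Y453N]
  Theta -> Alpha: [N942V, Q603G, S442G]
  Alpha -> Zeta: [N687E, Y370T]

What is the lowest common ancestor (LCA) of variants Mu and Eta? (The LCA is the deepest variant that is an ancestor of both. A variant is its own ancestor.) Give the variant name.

Answer: Beta

Derivation:
Path from root to Mu: Beta -> Iota -> Mu
  ancestors of Mu: {Beta, Iota, Mu}
Path from root to Eta: Beta -> Eta
  ancestors of Eta: {Beta, Eta}
Common ancestors: {Beta}
Walk up from Eta: Eta (not in ancestors of Mu), Beta (in ancestors of Mu)
Deepest common ancestor (LCA) = Beta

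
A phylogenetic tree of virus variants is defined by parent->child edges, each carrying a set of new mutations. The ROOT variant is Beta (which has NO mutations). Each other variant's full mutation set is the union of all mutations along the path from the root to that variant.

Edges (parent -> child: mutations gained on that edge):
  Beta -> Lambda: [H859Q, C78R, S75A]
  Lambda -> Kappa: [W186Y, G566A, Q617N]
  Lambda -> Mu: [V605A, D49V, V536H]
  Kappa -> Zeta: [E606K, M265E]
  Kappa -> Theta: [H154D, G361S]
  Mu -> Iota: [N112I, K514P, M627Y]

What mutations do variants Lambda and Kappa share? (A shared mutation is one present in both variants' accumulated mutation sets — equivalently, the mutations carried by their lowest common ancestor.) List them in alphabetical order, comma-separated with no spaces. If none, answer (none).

Accumulating mutations along path to Lambda:
  At Beta: gained [] -> total []
  At Lambda: gained ['H859Q', 'C78R', 'S75A'] -> total ['C78R', 'H859Q', 'S75A']
Mutations(Lambda) = ['C78R', 'H859Q', 'S75A']
Accumulating mutations along path to Kappa:
  At Beta: gained [] -> total []
  At Lambda: gained ['H859Q', 'C78R', 'S75A'] -> total ['C78R', 'H859Q', 'S75A']
  At Kappa: gained ['W186Y', 'G566A', 'Q617N'] -> total ['C78R', 'G566A', 'H859Q', 'Q617N', 'S75A', 'W186Y']
Mutations(Kappa) = ['C78R', 'G566A', 'H859Q', 'Q617N', 'S75A', 'W186Y']
Intersection: ['C78R', 'H859Q', 'S75A'] ∩ ['C78R', 'G566A', 'H859Q', 'Q617N', 'S75A', 'W186Y'] = ['C78R', 'H859Q', 'S75A']

Answer: C78R,H859Q,S75A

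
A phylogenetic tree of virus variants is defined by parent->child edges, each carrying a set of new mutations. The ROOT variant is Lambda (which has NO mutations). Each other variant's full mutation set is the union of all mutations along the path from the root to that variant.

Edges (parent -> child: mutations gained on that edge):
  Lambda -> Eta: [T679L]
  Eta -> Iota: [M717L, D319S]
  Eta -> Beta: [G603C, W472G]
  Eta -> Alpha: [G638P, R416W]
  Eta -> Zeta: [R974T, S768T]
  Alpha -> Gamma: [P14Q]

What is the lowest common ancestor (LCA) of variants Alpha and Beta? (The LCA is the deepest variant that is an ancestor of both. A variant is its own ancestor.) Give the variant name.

Answer: Eta

Derivation:
Path from root to Alpha: Lambda -> Eta -> Alpha
  ancestors of Alpha: {Lambda, Eta, Alpha}
Path from root to Beta: Lambda -> Eta -> Beta
  ancestors of Beta: {Lambda, Eta, Beta}
Common ancestors: {Lambda, Eta}
Walk up from Beta: Beta (not in ancestors of Alpha), Eta (in ancestors of Alpha), Lambda (in ancestors of Alpha)
Deepest common ancestor (LCA) = Eta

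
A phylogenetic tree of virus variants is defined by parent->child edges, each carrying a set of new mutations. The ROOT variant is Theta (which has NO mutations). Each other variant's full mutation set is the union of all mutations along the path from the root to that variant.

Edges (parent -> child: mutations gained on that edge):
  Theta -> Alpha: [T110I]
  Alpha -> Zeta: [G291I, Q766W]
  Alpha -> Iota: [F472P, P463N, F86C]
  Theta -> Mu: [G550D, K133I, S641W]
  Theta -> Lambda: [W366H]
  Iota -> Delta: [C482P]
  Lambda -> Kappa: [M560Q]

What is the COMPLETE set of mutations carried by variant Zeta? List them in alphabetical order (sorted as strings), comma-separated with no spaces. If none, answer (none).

At Theta: gained [] -> total []
At Alpha: gained ['T110I'] -> total ['T110I']
At Zeta: gained ['G291I', 'Q766W'] -> total ['G291I', 'Q766W', 'T110I']

Answer: G291I,Q766W,T110I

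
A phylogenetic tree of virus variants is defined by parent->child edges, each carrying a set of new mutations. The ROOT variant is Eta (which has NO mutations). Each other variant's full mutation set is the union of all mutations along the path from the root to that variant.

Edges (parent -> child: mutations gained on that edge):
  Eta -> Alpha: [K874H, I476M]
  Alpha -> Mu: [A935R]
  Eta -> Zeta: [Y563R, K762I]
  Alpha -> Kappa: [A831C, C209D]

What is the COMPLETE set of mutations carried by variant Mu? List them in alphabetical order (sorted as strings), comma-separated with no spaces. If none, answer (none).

At Eta: gained [] -> total []
At Alpha: gained ['K874H', 'I476M'] -> total ['I476M', 'K874H']
At Mu: gained ['A935R'] -> total ['A935R', 'I476M', 'K874H']

Answer: A935R,I476M,K874H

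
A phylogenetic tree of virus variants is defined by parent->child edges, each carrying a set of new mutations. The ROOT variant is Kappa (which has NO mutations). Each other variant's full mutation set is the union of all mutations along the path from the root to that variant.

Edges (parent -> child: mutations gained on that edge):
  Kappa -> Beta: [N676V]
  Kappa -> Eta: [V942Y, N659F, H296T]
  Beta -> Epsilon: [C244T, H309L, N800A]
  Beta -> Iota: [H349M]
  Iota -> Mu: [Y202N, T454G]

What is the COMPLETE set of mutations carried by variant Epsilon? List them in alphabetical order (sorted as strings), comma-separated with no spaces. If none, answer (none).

Answer: C244T,H309L,N676V,N800A

Derivation:
At Kappa: gained [] -> total []
At Beta: gained ['N676V'] -> total ['N676V']
At Epsilon: gained ['C244T', 'H309L', 'N800A'] -> total ['C244T', 'H309L', 'N676V', 'N800A']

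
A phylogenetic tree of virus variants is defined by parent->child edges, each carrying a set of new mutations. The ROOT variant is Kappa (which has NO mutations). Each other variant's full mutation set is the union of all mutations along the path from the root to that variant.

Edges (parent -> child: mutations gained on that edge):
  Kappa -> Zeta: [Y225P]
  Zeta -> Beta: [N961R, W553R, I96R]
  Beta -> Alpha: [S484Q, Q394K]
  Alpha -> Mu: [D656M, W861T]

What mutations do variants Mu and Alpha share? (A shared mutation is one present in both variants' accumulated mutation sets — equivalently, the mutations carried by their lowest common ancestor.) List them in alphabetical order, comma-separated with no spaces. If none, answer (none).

Accumulating mutations along path to Mu:
  At Kappa: gained [] -> total []
  At Zeta: gained ['Y225P'] -> total ['Y225P']
  At Beta: gained ['N961R', 'W553R', 'I96R'] -> total ['I96R', 'N961R', 'W553R', 'Y225P']
  At Alpha: gained ['S484Q', 'Q394K'] -> total ['I96R', 'N961R', 'Q394K', 'S484Q', 'W553R', 'Y225P']
  At Mu: gained ['D656M', 'W861T'] -> total ['D656M', 'I96R', 'N961R', 'Q394K', 'S484Q', 'W553R', 'W861T', 'Y225P']
Mutations(Mu) = ['D656M', 'I96R', 'N961R', 'Q394K', 'S484Q', 'W553R', 'W861T', 'Y225P']
Accumulating mutations along path to Alpha:
  At Kappa: gained [] -> total []
  At Zeta: gained ['Y225P'] -> total ['Y225P']
  At Beta: gained ['N961R', 'W553R', 'I96R'] -> total ['I96R', 'N961R', 'W553R', 'Y225P']
  At Alpha: gained ['S484Q', 'Q394K'] -> total ['I96R', 'N961R', 'Q394K', 'S484Q', 'W553R', 'Y225P']
Mutations(Alpha) = ['I96R', 'N961R', 'Q394K', 'S484Q', 'W553R', 'Y225P']
Intersection: ['D656M', 'I96R', 'N961R', 'Q394K', 'S484Q', 'W553R', 'W861T', 'Y225P'] ∩ ['I96R', 'N961R', 'Q394K', 'S484Q', 'W553R', 'Y225P'] = ['I96R', 'N961R', 'Q394K', 'S484Q', 'W553R', 'Y225P']

Answer: I96R,N961R,Q394K,S484Q,W553R,Y225P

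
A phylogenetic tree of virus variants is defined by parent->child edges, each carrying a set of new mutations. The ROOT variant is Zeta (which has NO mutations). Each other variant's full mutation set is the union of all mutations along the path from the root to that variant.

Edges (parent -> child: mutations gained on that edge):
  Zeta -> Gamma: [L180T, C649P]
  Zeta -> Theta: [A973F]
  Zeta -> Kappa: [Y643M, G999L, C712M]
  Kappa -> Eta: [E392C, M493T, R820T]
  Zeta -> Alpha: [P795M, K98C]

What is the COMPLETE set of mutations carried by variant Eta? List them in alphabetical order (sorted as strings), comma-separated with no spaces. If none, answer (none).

Answer: C712M,E392C,G999L,M493T,R820T,Y643M

Derivation:
At Zeta: gained [] -> total []
At Kappa: gained ['Y643M', 'G999L', 'C712M'] -> total ['C712M', 'G999L', 'Y643M']
At Eta: gained ['E392C', 'M493T', 'R820T'] -> total ['C712M', 'E392C', 'G999L', 'M493T', 'R820T', 'Y643M']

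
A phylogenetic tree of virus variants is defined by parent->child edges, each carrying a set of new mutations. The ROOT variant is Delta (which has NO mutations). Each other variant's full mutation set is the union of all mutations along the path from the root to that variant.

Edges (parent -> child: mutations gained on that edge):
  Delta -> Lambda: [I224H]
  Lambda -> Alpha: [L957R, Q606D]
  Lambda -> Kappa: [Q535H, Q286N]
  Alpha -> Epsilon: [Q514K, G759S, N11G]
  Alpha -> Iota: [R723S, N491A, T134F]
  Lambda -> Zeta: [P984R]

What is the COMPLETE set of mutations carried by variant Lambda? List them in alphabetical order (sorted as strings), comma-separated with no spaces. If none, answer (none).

Answer: I224H

Derivation:
At Delta: gained [] -> total []
At Lambda: gained ['I224H'] -> total ['I224H']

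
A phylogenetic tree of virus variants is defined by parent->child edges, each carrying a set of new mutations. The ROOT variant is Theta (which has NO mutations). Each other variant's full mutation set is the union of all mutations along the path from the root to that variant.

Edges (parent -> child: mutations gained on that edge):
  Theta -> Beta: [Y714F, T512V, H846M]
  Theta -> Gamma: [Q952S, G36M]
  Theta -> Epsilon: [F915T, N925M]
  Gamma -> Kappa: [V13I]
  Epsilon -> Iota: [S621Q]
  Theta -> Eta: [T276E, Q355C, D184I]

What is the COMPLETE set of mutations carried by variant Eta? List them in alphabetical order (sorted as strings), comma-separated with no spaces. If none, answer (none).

Answer: D184I,Q355C,T276E

Derivation:
At Theta: gained [] -> total []
At Eta: gained ['T276E', 'Q355C', 'D184I'] -> total ['D184I', 'Q355C', 'T276E']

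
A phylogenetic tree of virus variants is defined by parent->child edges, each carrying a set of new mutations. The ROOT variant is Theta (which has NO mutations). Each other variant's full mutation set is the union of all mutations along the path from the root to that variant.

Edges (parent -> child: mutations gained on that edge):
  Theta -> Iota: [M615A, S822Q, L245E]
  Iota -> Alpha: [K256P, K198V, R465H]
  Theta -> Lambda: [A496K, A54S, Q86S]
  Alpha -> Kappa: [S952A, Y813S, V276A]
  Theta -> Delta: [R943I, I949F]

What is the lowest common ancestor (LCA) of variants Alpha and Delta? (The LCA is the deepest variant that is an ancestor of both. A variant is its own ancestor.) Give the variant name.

Answer: Theta

Derivation:
Path from root to Alpha: Theta -> Iota -> Alpha
  ancestors of Alpha: {Theta, Iota, Alpha}
Path from root to Delta: Theta -> Delta
  ancestors of Delta: {Theta, Delta}
Common ancestors: {Theta}
Walk up from Delta: Delta (not in ancestors of Alpha), Theta (in ancestors of Alpha)
Deepest common ancestor (LCA) = Theta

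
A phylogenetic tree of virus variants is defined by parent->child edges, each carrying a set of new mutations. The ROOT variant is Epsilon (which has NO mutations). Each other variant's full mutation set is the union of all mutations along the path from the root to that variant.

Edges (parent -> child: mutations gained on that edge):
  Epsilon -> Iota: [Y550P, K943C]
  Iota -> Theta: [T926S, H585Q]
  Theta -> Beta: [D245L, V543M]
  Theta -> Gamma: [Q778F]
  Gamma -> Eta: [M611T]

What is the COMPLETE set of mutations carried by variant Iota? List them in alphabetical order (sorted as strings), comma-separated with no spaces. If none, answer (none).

Answer: K943C,Y550P

Derivation:
At Epsilon: gained [] -> total []
At Iota: gained ['Y550P', 'K943C'] -> total ['K943C', 'Y550P']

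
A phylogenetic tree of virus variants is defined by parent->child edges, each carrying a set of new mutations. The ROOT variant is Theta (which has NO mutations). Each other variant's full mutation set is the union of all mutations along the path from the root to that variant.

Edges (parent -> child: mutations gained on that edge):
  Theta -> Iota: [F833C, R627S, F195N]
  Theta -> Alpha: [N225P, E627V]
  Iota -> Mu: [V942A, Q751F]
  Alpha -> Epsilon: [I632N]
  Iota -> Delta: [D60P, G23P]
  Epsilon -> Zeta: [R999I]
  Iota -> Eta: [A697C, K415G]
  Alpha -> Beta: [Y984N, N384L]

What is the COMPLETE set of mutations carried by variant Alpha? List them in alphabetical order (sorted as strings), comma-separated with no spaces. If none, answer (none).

Answer: E627V,N225P

Derivation:
At Theta: gained [] -> total []
At Alpha: gained ['N225P', 'E627V'] -> total ['E627V', 'N225P']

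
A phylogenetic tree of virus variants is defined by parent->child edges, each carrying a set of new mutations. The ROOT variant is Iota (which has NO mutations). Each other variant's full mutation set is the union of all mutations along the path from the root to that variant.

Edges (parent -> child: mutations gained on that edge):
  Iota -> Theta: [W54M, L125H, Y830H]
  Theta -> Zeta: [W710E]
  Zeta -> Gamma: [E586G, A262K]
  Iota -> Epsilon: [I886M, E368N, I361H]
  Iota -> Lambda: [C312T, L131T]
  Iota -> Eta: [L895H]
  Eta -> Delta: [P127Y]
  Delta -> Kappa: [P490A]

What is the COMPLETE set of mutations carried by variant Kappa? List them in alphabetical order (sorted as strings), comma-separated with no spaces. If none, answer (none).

At Iota: gained [] -> total []
At Eta: gained ['L895H'] -> total ['L895H']
At Delta: gained ['P127Y'] -> total ['L895H', 'P127Y']
At Kappa: gained ['P490A'] -> total ['L895H', 'P127Y', 'P490A']

Answer: L895H,P127Y,P490A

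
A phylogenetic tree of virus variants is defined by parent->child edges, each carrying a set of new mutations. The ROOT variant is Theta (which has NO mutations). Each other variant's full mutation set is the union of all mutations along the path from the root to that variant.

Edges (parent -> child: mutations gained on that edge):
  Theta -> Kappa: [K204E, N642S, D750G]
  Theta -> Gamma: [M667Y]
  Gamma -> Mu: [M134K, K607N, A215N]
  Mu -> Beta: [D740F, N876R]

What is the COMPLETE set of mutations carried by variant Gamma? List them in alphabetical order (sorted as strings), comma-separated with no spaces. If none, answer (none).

At Theta: gained [] -> total []
At Gamma: gained ['M667Y'] -> total ['M667Y']

Answer: M667Y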